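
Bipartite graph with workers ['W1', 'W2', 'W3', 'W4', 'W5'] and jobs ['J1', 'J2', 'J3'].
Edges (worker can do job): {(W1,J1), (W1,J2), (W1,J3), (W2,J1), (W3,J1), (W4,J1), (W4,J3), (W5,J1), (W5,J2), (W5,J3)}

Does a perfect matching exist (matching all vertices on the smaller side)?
Yes, perfect matching exists (size 3)

Perfect matching: {(W1,J2), (W3,J1), (W5,J3)}
All 3 vertices on the smaller side are matched.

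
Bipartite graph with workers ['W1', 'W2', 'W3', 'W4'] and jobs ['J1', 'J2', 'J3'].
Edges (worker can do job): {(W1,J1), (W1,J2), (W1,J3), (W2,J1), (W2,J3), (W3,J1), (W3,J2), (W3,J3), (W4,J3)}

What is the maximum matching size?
Maximum matching size = 3

Maximum matching: {(W1,J2), (W3,J1), (W4,J3)}
Size: 3

This assigns 3 workers to 3 distinct jobs.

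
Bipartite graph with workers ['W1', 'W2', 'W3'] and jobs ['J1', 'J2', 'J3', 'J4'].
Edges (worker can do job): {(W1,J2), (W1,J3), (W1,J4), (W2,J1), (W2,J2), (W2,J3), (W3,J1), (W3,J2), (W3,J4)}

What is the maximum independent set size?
Maximum independent set = 4

By König's theorem:
- Min vertex cover = Max matching = 3
- Max independent set = Total vertices - Min vertex cover
- Max independent set = 7 - 3 = 4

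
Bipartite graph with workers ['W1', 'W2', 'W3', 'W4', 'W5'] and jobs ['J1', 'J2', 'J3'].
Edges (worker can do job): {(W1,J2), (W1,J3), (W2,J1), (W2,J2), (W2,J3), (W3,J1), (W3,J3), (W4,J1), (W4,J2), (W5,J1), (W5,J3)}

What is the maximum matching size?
Maximum matching size = 3

Maximum matching: {(W3,J3), (W4,J2), (W5,J1)}
Size: 3

This assigns 3 workers to 3 distinct jobs.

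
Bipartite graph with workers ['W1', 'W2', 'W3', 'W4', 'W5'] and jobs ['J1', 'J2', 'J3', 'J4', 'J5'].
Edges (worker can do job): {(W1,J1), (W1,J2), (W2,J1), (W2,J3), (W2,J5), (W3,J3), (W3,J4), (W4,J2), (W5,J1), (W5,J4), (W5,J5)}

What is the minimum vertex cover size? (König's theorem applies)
Minimum vertex cover size = 5

By König's theorem: in bipartite graphs,
min vertex cover = max matching = 5

Maximum matching has size 5, so minimum vertex cover also has size 5.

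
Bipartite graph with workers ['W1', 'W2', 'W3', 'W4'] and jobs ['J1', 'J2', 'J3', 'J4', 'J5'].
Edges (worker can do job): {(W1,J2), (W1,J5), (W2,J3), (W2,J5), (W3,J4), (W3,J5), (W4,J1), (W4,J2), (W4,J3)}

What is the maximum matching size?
Maximum matching size = 4

Maximum matching: {(W1,J5), (W2,J3), (W3,J4), (W4,J1)}
Size: 4

This assigns 4 workers to 4 distinct jobs.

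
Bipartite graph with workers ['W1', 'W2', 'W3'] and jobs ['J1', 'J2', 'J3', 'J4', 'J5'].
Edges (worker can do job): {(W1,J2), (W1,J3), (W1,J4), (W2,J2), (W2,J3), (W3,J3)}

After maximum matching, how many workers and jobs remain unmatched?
Unmatched: 0 workers, 2 jobs

Maximum matching size: 3
Workers: 3 total, 3 matched, 0 unmatched
Jobs: 5 total, 3 matched, 2 unmatched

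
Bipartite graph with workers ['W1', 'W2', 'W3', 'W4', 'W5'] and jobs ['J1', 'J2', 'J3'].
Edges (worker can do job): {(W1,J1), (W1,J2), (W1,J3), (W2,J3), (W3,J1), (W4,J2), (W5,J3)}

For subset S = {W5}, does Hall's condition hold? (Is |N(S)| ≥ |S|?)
Yes: |N(S)| = 1, |S| = 1

Subset S = {W5}
Neighbors N(S) = {J3}

|N(S)| = 1, |S| = 1
Hall's condition: |N(S)| ≥ |S| is satisfied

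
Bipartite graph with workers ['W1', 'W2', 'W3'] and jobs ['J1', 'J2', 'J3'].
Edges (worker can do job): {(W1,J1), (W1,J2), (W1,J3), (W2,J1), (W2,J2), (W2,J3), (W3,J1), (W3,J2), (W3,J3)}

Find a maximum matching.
Matching: {(W1,J2), (W2,J1), (W3,J3)}

Maximum matching (size 3):
  W1 → J2
  W2 → J1
  W3 → J3

Each worker is assigned to at most one job, and each job to at most one worker.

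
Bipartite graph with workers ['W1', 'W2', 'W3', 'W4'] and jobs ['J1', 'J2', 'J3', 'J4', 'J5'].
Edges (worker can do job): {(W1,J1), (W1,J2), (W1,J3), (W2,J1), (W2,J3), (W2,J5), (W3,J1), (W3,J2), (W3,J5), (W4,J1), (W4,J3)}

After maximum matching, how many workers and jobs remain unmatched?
Unmatched: 0 workers, 1 jobs

Maximum matching size: 4
Workers: 4 total, 4 matched, 0 unmatched
Jobs: 5 total, 4 matched, 1 unmatched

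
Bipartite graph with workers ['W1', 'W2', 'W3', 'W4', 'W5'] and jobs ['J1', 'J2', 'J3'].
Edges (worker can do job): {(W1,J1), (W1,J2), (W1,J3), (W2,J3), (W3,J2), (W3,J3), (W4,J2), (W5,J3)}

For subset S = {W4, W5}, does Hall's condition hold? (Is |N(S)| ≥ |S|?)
Yes: |N(S)| = 2, |S| = 2

Subset S = {W4, W5}
Neighbors N(S) = {J2, J3}

|N(S)| = 2, |S| = 2
Hall's condition: |N(S)| ≥ |S| is satisfied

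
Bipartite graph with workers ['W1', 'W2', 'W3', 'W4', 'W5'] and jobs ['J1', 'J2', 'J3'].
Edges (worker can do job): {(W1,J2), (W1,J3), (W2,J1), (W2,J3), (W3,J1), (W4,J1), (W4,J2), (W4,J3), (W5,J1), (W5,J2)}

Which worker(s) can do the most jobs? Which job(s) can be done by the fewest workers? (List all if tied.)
Most versatile: W4 (3 jobs); Least covered: J2, J3 (3 workers)

Worker degrees (jobs they can do): W1:2, W2:2, W3:1, W4:3, W5:2
Job degrees (workers who can do it): J1:4, J2:3, J3:3

Maximum worker degree is 3, achieved by: W4
Minimum job degree is 3, achieved by: J2, J3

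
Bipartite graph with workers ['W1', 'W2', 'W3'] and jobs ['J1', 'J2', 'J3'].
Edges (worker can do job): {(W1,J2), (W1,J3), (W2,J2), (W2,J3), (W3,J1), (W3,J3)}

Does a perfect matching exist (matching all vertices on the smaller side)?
Yes, perfect matching exists (size 3)

Perfect matching: {(W1,J2), (W2,J3), (W3,J1)}
All 3 vertices on the smaller side are matched.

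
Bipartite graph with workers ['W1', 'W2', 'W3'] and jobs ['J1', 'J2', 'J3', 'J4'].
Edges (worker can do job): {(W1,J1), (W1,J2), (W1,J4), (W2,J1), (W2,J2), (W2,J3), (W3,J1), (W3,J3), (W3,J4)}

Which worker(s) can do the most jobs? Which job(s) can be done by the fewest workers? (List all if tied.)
Most versatile: W1, W2, W3 (3 jobs); Least covered: J2, J3, J4 (2 workers)

Worker degrees (jobs they can do): W1:3, W2:3, W3:3
Job degrees (workers who can do it): J1:3, J2:2, J3:2, J4:2

Maximum worker degree is 3, achieved by: W1, W2, W3
Minimum job degree is 2, achieved by: J2, J3, J4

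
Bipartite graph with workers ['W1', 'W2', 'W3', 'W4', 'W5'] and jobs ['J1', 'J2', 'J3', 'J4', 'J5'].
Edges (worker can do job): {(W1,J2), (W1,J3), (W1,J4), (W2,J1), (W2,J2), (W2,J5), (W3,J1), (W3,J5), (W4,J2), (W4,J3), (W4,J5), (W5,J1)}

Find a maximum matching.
Matching: {(W1,J4), (W2,J2), (W3,J5), (W4,J3), (W5,J1)}

Maximum matching (size 5):
  W1 → J4
  W2 → J2
  W3 → J5
  W4 → J3
  W5 → J1

Each worker is assigned to at most one job, and each job to at most one worker.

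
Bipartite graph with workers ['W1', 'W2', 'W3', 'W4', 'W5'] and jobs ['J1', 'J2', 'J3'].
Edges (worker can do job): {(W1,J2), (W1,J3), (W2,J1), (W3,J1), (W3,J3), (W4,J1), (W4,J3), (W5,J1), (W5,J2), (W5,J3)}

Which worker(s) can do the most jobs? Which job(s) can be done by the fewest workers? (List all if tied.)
Most versatile: W5 (3 jobs); Least covered: J2 (2 workers)

Worker degrees (jobs they can do): W1:2, W2:1, W3:2, W4:2, W5:3
Job degrees (workers who can do it): J1:4, J2:2, J3:4

Maximum worker degree is 3, achieved by: W5
Minimum job degree is 2, achieved by: J2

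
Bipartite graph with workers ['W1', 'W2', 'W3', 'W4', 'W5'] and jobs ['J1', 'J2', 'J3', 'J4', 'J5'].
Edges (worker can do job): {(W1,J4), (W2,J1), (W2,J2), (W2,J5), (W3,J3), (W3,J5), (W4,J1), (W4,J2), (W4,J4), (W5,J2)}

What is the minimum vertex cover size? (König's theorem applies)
Minimum vertex cover size = 5

By König's theorem: in bipartite graphs,
min vertex cover = max matching = 5

Maximum matching has size 5, so minimum vertex cover also has size 5.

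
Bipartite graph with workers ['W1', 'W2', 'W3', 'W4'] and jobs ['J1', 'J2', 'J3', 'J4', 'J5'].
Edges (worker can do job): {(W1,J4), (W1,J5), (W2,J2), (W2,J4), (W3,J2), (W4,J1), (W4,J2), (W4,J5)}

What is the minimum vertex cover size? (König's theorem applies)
Minimum vertex cover size = 4

By König's theorem: in bipartite graphs,
min vertex cover = max matching = 4

Maximum matching has size 4, so minimum vertex cover also has size 4.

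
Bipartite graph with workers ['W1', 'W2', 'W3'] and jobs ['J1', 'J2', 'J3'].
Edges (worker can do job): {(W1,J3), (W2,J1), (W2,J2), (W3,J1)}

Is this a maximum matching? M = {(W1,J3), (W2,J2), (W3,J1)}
Yes, size 3 is maximum

Proposed matching has size 3.
Maximum matching size for this graph: 3.

This is a maximum matching.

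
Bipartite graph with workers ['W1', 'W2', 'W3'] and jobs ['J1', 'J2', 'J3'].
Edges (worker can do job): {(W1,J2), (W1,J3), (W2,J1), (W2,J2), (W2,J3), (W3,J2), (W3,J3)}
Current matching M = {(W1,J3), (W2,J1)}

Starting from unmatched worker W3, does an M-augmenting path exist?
Yes: W3 → J2

An M-augmenting path alternates non-matching / matching edges, starting and ending at unmatched vertices.
Path: W3 → J2
(J2 is unmatched in M, so the path is augmenting.)
Flipping edges along this path would increase |M| from 2 to 3.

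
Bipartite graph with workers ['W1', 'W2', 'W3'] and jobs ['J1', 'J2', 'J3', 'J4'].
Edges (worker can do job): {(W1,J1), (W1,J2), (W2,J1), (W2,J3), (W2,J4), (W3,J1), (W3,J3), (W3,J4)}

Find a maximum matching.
Matching: {(W1,J1), (W2,J3), (W3,J4)}

Maximum matching (size 3):
  W1 → J1
  W2 → J3
  W3 → J4

Each worker is assigned to at most one job, and each job to at most one worker.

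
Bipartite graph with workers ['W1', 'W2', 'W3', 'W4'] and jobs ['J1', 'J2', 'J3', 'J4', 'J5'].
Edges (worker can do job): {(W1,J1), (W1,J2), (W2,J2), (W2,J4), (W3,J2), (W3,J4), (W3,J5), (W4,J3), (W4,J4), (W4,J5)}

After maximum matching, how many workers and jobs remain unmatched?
Unmatched: 0 workers, 1 jobs

Maximum matching size: 4
Workers: 4 total, 4 matched, 0 unmatched
Jobs: 5 total, 4 matched, 1 unmatched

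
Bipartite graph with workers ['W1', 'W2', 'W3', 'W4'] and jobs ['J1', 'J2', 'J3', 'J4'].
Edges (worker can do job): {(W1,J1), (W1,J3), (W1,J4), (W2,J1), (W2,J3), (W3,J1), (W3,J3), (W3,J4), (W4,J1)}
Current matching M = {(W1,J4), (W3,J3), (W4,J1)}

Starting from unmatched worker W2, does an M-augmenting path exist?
No augmenting path from W2

Alternating search from W2 reaches jobs: {J1, J3, J4}.
Every reachable job is already matched in M, and following those matched edges back to workers exposes no further unvisited jobs.
No M-augmenting path from W2 exists.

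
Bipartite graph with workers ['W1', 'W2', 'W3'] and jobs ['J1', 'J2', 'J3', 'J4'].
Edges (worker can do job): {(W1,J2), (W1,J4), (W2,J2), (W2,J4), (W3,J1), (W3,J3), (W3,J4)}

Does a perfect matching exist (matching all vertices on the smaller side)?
Yes, perfect matching exists (size 3)

Perfect matching: {(W1,J2), (W2,J4), (W3,J3)}
All 3 vertices on the smaller side are matched.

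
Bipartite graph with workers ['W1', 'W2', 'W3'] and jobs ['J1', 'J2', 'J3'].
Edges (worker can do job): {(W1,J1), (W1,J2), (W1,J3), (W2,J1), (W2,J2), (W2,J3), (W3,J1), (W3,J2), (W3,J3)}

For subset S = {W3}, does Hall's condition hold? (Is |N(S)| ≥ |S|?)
Yes: |N(S)| = 3, |S| = 1

Subset S = {W3}
Neighbors N(S) = {J1, J2, J3}

|N(S)| = 3, |S| = 1
Hall's condition: |N(S)| ≥ |S| is satisfied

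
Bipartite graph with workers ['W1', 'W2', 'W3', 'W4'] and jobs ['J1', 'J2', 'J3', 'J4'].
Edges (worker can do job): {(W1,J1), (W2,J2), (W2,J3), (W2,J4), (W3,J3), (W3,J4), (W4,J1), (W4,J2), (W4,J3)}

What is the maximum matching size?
Maximum matching size = 4

Maximum matching: {(W1,J1), (W2,J2), (W3,J4), (W4,J3)}
Size: 4

This assigns 4 workers to 4 distinct jobs.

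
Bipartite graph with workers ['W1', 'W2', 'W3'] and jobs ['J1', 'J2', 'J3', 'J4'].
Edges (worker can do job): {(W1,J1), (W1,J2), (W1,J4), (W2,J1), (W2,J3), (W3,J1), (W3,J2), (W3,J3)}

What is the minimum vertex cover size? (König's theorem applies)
Minimum vertex cover size = 3

By König's theorem: in bipartite graphs,
min vertex cover = max matching = 3

Maximum matching has size 3, so minimum vertex cover also has size 3.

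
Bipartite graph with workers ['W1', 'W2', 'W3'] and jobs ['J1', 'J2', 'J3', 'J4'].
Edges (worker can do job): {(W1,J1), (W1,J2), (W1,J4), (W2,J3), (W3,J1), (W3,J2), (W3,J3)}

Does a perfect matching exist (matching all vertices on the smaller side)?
Yes, perfect matching exists (size 3)

Perfect matching: {(W1,J4), (W2,J3), (W3,J1)}
All 3 vertices on the smaller side are matched.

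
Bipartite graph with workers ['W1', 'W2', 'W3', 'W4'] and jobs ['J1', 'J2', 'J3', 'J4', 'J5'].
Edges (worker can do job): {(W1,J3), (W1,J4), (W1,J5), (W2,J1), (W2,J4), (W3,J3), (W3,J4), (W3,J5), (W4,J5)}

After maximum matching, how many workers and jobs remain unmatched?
Unmatched: 0 workers, 1 jobs

Maximum matching size: 4
Workers: 4 total, 4 matched, 0 unmatched
Jobs: 5 total, 4 matched, 1 unmatched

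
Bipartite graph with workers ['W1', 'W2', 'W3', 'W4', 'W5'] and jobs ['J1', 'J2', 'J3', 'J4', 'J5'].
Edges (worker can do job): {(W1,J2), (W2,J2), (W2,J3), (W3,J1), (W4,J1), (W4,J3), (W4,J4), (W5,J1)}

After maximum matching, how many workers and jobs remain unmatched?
Unmatched: 1 workers, 1 jobs

Maximum matching size: 4
Workers: 5 total, 4 matched, 1 unmatched
Jobs: 5 total, 4 matched, 1 unmatched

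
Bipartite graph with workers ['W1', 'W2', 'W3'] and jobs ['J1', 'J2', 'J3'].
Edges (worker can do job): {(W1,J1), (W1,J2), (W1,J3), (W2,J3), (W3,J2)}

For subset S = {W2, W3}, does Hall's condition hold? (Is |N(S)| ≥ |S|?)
Yes: |N(S)| = 2, |S| = 2

Subset S = {W2, W3}
Neighbors N(S) = {J2, J3}

|N(S)| = 2, |S| = 2
Hall's condition: |N(S)| ≥ |S| is satisfied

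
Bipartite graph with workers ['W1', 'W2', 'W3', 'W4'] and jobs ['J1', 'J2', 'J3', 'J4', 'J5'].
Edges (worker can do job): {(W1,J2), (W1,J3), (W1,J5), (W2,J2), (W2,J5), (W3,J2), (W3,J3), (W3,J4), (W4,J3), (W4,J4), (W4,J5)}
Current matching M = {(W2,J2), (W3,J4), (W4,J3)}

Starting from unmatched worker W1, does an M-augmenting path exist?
Yes: W1 → J3 → W4 → J5

An M-augmenting path alternates non-matching / matching edges, starting and ending at unmatched vertices.
Path: W1 → J3 → W4 → J5
(J5 is unmatched in M, so the path is augmenting.)
Flipping edges along this path would increase |M| from 3 to 4.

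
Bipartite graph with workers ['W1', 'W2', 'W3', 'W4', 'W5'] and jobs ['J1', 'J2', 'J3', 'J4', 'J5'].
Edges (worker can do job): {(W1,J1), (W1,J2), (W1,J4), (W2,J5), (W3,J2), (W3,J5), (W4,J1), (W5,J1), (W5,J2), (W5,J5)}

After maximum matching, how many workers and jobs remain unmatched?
Unmatched: 1 workers, 1 jobs

Maximum matching size: 4
Workers: 5 total, 4 matched, 1 unmatched
Jobs: 5 total, 4 matched, 1 unmatched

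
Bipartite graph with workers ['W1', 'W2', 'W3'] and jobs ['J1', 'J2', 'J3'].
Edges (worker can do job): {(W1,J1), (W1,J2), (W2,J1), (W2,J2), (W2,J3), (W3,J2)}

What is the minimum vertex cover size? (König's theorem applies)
Minimum vertex cover size = 3

By König's theorem: in bipartite graphs,
min vertex cover = max matching = 3

Maximum matching has size 3, so minimum vertex cover also has size 3.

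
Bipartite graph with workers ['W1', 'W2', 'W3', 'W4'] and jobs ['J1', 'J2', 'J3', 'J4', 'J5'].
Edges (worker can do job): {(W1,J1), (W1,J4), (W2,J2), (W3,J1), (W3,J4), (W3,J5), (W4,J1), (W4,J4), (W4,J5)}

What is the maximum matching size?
Maximum matching size = 4

Maximum matching: {(W1,J4), (W2,J2), (W3,J5), (W4,J1)}
Size: 4

This assigns 4 workers to 4 distinct jobs.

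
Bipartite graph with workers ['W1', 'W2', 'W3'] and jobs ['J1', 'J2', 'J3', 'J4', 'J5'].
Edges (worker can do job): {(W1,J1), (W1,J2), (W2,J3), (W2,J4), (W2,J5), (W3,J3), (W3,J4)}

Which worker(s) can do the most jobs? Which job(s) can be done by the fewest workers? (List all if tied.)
Most versatile: W2 (3 jobs); Least covered: J1, J2, J5 (1 workers)

Worker degrees (jobs they can do): W1:2, W2:3, W3:2
Job degrees (workers who can do it): J1:1, J2:1, J3:2, J4:2, J5:1

Maximum worker degree is 3, achieved by: W2
Minimum job degree is 1, achieved by: J1, J2, J5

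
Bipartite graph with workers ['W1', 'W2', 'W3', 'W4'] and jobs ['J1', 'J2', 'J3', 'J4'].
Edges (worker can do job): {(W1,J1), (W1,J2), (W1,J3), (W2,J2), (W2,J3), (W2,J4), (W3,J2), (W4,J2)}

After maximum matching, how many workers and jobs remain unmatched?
Unmatched: 1 workers, 1 jobs

Maximum matching size: 3
Workers: 4 total, 3 matched, 1 unmatched
Jobs: 4 total, 3 matched, 1 unmatched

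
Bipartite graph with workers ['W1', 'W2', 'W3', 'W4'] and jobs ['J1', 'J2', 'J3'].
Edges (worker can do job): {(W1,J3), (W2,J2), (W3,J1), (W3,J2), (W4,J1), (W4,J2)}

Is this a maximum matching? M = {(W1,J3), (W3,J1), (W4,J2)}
Yes, size 3 is maximum

Proposed matching has size 3.
Maximum matching size for this graph: 3.

This is a maximum matching.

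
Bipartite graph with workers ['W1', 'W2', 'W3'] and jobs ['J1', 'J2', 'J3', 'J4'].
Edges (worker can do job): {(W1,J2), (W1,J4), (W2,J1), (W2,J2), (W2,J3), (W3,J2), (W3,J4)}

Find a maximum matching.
Matching: {(W1,J4), (W2,J1), (W3,J2)}

Maximum matching (size 3):
  W1 → J4
  W2 → J1
  W3 → J2

Each worker is assigned to at most one job, and each job to at most one worker.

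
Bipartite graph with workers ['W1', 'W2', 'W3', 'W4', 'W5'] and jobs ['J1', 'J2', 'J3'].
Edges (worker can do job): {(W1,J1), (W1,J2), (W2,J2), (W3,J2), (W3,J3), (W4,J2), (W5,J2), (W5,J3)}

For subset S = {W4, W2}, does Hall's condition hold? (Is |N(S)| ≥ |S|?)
No: |N(S)| = 1, |S| = 2

Subset S = {W4, W2}
Neighbors N(S) = {J2}

|N(S)| = 1, |S| = 2
Hall's condition: |N(S)| ≥ |S| is NOT satisfied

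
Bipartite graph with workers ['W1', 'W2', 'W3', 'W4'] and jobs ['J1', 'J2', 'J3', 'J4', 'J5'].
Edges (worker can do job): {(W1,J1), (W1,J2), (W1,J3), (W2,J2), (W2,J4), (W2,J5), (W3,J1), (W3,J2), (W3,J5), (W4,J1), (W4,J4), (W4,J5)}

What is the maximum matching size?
Maximum matching size = 4

Maximum matching: {(W1,J3), (W2,J4), (W3,J1), (W4,J5)}
Size: 4

This assigns 4 workers to 4 distinct jobs.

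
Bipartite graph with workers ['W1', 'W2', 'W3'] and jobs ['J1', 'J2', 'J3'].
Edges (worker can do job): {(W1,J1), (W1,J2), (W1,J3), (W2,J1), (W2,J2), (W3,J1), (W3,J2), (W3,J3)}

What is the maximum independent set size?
Maximum independent set = 3

By König's theorem:
- Min vertex cover = Max matching = 3
- Max independent set = Total vertices - Min vertex cover
- Max independent set = 6 - 3 = 3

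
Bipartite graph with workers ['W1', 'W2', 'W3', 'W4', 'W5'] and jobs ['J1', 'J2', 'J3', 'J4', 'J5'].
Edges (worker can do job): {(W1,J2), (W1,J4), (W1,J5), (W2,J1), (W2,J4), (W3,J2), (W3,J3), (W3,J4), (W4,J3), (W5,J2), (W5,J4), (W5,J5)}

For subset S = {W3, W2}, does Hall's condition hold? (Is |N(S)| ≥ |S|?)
Yes: |N(S)| = 4, |S| = 2

Subset S = {W3, W2}
Neighbors N(S) = {J1, J2, J3, J4}

|N(S)| = 4, |S| = 2
Hall's condition: |N(S)| ≥ |S| is satisfied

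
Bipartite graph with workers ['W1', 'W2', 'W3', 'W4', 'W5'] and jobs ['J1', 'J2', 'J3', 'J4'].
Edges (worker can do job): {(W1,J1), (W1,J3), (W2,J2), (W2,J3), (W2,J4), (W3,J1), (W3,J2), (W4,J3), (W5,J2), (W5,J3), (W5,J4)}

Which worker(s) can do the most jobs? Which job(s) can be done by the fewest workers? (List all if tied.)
Most versatile: W2, W5 (3 jobs); Least covered: J1, J4 (2 workers)

Worker degrees (jobs they can do): W1:2, W2:3, W3:2, W4:1, W5:3
Job degrees (workers who can do it): J1:2, J2:3, J3:4, J4:2

Maximum worker degree is 3, achieved by: W2, W5
Minimum job degree is 2, achieved by: J1, J4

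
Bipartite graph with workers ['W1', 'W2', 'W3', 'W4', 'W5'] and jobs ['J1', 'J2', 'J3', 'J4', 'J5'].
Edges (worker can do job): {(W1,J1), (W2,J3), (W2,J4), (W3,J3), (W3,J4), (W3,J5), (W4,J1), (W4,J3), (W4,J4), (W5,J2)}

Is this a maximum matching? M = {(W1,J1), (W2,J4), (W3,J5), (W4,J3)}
No, size 4 is not maximum

Proposed matching has size 4.
Maximum matching size for this graph: 5.

This is NOT maximum - can be improved to size 5.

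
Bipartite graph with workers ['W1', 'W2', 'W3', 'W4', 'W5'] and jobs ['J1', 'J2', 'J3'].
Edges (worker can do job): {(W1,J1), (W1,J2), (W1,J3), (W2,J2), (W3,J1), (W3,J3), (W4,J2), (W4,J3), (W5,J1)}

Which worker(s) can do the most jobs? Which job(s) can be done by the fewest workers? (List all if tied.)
Most versatile: W1 (3 jobs); Least covered: J1, J2, J3 (3 workers)

Worker degrees (jobs they can do): W1:3, W2:1, W3:2, W4:2, W5:1
Job degrees (workers who can do it): J1:3, J2:3, J3:3

Maximum worker degree is 3, achieved by: W1
Minimum job degree is 3, achieved by: J1, J2, J3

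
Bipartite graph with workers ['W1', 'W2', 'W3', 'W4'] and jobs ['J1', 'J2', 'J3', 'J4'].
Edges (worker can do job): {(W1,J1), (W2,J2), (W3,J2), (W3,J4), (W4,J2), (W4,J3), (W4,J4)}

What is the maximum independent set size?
Maximum independent set = 4

By König's theorem:
- Min vertex cover = Max matching = 4
- Max independent set = Total vertices - Min vertex cover
- Max independent set = 8 - 4 = 4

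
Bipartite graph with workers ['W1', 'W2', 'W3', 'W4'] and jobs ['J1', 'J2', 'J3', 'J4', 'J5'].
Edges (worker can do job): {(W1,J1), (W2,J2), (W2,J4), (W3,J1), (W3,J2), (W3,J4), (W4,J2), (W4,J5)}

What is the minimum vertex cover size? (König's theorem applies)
Minimum vertex cover size = 4

By König's theorem: in bipartite graphs,
min vertex cover = max matching = 4

Maximum matching has size 4, so minimum vertex cover also has size 4.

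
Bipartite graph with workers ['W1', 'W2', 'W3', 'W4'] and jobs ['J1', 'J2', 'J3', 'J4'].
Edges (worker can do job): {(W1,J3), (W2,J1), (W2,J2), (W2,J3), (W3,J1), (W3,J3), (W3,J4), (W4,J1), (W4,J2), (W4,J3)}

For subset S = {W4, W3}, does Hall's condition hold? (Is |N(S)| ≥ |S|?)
Yes: |N(S)| = 4, |S| = 2

Subset S = {W4, W3}
Neighbors N(S) = {J1, J2, J3, J4}

|N(S)| = 4, |S| = 2
Hall's condition: |N(S)| ≥ |S| is satisfied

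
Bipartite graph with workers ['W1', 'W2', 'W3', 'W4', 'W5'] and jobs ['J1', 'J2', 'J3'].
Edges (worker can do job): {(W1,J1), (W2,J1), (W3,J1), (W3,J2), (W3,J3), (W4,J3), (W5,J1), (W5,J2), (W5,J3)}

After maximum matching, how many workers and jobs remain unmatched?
Unmatched: 2 workers, 0 jobs

Maximum matching size: 3
Workers: 5 total, 3 matched, 2 unmatched
Jobs: 3 total, 3 matched, 0 unmatched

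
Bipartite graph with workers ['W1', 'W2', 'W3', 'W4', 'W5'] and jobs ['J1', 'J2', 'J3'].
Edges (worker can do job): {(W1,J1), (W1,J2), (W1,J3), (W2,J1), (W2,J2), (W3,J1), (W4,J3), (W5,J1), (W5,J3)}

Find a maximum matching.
Matching: {(W1,J2), (W3,J1), (W5,J3)}

Maximum matching (size 3):
  W1 → J2
  W3 → J1
  W5 → J3

Each worker is assigned to at most one job, and each job to at most one worker.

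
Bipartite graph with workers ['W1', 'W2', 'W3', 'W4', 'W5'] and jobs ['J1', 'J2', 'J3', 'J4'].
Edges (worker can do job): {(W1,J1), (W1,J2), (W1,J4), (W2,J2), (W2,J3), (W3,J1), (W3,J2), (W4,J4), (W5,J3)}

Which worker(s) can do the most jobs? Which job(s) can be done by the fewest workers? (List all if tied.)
Most versatile: W1 (3 jobs); Least covered: J1, J3, J4 (2 workers)

Worker degrees (jobs they can do): W1:3, W2:2, W3:2, W4:1, W5:1
Job degrees (workers who can do it): J1:2, J2:3, J3:2, J4:2

Maximum worker degree is 3, achieved by: W1
Minimum job degree is 2, achieved by: J1, J3, J4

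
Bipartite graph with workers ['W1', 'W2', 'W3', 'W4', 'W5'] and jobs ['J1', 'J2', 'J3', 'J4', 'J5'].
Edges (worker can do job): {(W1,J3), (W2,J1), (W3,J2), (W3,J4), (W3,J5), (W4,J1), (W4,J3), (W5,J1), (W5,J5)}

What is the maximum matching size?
Maximum matching size = 4

Maximum matching: {(W2,J1), (W3,J4), (W4,J3), (W5,J5)}
Size: 4

This assigns 4 workers to 4 distinct jobs.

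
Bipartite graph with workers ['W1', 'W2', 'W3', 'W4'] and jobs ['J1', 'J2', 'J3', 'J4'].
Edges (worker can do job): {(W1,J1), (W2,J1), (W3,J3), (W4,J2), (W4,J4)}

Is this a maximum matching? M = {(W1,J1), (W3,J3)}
No, size 2 is not maximum

Proposed matching has size 2.
Maximum matching size for this graph: 3.

This is NOT maximum - can be improved to size 3.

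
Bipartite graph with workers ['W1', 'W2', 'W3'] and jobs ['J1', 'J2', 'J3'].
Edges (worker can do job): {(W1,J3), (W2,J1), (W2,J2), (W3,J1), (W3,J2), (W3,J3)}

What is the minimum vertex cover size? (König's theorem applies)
Minimum vertex cover size = 3

By König's theorem: in bipartite graphs,
min vertex cover = max matching = 3

Maximum matching has size 3, so minimum vertex cover also has size 3.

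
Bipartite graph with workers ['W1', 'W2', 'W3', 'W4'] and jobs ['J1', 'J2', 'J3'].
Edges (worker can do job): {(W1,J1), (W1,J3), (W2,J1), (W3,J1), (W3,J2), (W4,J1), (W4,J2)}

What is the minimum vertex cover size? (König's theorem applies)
Minimum vertex cover size = 3

By König's theorem: in bipartite graphs,
min vertex cover = max matching = 3

Maximum matching has size 3, so minimum vertex cover also has size 3.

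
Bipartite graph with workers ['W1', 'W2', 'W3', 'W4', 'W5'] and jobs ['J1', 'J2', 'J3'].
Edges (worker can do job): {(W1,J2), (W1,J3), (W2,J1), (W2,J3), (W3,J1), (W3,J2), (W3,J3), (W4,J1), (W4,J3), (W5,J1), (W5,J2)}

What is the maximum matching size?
Maximum matching size = 3

Maximum matching: {(W3,J3), (W4,J1), (W5,J2)}
Size: 3

This assigns 3 workers to 3 distinct jobs.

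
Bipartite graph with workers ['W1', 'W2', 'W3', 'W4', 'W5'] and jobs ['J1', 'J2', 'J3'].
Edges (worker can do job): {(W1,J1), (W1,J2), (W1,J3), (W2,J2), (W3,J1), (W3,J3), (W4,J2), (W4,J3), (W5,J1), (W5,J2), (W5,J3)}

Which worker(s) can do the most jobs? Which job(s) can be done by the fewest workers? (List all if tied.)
Most versatile: W1, W5 (3 jobs); Least covered: J1 (3 workers)

Worker degrees (jobs they can do): W1:3, W2:1, W3:2, W4:2, W5:3
Job degrees (workers who can do it): J1:3, J2:4, J3:4

Maximum worker degree is 3, achieved by: W1, W5
Minimum job degree is 3, achieved by: J1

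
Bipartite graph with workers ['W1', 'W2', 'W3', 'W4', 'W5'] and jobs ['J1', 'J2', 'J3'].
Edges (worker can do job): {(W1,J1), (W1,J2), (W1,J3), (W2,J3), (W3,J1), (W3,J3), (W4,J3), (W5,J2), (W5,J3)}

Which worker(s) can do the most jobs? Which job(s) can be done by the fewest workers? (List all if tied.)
Most versatile: W1 (3 jobs); Least covered: J1, J2 (2 workers)

Worker degrees (jobs they can do): W1:3, W2:1, W3:2, W4:1, W5:2
Job degrees (workers who can do it): J1:2, J2:2, J3:5

Maximum worker degree is 3, achieved by: W1
Minimum job degree is 2, achieved by: J1, J2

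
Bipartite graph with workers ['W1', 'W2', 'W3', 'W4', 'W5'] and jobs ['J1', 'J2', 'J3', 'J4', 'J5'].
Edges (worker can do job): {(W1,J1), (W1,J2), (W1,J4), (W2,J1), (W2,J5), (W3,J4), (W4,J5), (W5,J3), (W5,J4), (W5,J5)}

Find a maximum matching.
Matching: {(W1,J2), (W2,J1), (W3,J4), (W4,J5), (W5,J3)}

Maximum matching (size 5):
  W1 → J2
  W2 → J1
  W3 → J4
  W4 → J5
  W5 → J3

Each worker is assigned to at most one job, and each job to at most one worker.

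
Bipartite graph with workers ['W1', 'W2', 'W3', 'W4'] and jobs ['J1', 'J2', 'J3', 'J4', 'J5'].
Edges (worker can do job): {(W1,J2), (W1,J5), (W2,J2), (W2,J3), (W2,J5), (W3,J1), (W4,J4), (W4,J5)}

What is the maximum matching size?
Maximum matching size = 4

Maximum matching: {(W1,J5), (W2,J2), (W3,J1), (W4,J4)}
Size: 4

This assigns 4 workers to 4 distinct jobs.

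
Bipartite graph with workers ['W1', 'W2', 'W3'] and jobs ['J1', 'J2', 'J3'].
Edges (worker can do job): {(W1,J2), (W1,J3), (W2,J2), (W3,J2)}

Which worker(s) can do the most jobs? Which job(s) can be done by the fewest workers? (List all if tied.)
Most versatile: W1 (2 jobs); Least covered: J1 (0 workers)

Worker degrees (jobs they can do): W1:2, W2:1, W3:1
Job degrees (workers who can do it): J1:0, J2:3, J3:1

Maximum worker degree is 2, achieved by: W1
Minimum job degree is 0, achieved by: J1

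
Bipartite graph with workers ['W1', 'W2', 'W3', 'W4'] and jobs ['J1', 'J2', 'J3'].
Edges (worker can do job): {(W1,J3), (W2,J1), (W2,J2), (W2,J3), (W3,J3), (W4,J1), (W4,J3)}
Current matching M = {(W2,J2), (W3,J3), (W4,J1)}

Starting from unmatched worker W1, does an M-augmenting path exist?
No augmenting path from W1

Alternating search from W1 reaches jobs: {J3}.
Every reachable job is already matched in M, and following those matched edges back to workers exposes no further unvisited jobs.
No M-augmenting path from W1 exists.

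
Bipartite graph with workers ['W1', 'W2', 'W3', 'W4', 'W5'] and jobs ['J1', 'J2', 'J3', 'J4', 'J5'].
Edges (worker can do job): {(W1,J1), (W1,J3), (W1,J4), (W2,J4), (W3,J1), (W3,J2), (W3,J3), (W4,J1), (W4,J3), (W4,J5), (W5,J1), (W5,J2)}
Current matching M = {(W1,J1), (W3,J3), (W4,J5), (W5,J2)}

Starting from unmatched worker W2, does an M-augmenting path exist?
Yes: W2 → J4

An M-augmenting path alternates non-matching / matching edges, starting and ending at unmatched vertices.
Path: W2 → J4
(J4 is unmatched in M, so the path is augmenting.)
Flipping edges along this path would increase |M| from 4 to 5.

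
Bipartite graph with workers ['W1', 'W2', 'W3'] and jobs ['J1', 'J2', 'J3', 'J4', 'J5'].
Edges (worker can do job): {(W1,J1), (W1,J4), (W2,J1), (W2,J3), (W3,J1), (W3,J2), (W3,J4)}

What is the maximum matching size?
Maximum matching size = 3

Maximum matching: {(W1,J1), (W2,J3), (W3,J4)}
Size: 3

This assigns 3 workers to 3 distinct jobs.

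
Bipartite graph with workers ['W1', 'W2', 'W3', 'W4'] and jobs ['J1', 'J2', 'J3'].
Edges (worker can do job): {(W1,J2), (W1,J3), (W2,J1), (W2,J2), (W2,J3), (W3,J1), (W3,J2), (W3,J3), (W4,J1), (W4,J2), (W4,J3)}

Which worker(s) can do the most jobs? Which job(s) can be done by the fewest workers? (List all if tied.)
Most versatile: W2, W3, W4 (3 jobs); Least covered: J1 (3 workers)

Worker degrees (jobs they can do): W1:2, W2:3, W3:3, W4:3
Job degrees (workers who can do it): J1:3, J2:4, J3:4

Maximum worker degree is 3, achieved by: W2, W3, W4
Minimum job degree is 3, achieved by: J1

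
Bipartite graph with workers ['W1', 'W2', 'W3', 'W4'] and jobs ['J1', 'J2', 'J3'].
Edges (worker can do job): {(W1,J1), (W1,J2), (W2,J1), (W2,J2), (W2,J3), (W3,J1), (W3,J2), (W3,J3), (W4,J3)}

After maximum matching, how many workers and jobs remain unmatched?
Unmatched: 1 workers, 0 jobs

Maximum matching size: 3
Workers: 4 total, 3 matched, 1 unmatched
Jobs: 3 total, 3 matched, 0 unmatched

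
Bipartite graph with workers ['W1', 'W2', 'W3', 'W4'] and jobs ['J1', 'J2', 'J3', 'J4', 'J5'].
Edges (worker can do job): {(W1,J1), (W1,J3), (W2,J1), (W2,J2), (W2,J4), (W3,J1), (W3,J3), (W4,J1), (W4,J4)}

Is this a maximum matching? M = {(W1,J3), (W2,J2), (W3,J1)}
No, size 3 is not maximum

Proposed matching has size 3.
Maximum matching size for this graph: 4.

This is NOT maximum - can be improved to size 4.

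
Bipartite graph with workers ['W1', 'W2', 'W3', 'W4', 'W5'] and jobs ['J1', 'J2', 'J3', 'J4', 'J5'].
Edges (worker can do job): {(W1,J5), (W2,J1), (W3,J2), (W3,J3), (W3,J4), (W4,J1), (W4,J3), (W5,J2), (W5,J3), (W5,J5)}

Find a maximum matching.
Matching: {(W1,J5), (W2,J1), (W3,J4), (W4,J3), (W5,J2)}

Maximum matching (size 5):
  W1 → J5
  W2 → J1
  W3 → J4
  W4 → J3
  W5 → J2

Each worker is assigned to at most one job, and each job to at most one worker.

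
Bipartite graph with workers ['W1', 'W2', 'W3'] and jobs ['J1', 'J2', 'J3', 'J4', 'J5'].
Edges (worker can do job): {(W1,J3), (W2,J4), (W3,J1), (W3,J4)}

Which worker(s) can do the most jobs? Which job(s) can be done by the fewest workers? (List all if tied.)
Most versatile: W3 (2 jobs); Least covered: J2, J5 (0 workers)

Worker degrees (jobs they can do): W1:1, W2:1, W3:2
Job degrees (workers who can do it): J1:1, J2:0, J3:1, J4:2, J5:0

Maximum worker degree is 2, achieved by: W3
Minimum job degree is 0, achieved by: J2, J5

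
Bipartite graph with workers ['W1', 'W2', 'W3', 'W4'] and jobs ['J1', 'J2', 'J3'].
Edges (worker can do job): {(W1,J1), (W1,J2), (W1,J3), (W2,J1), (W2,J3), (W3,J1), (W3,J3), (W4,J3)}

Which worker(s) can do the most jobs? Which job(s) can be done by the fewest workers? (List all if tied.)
Most versatile: W1 (3 jobs); Least covered: J2 (1 workers)

Worker degrees (jobs they can do): W1:3, W2:2, W3:2, W4:1
Job degrees (workers who can do it): J1:3, J2:1, J3:4

Maximum worker degree is 3, achieved by: W1
Minimum job degree is 1, achieved by: J2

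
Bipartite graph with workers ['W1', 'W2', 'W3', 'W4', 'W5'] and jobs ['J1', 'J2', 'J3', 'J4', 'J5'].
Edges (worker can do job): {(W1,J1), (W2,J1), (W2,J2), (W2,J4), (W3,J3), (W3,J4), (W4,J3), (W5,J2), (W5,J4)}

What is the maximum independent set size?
Maximum independent set = 6

By König's theorem:
- Min vertex cover = Max matching = 4
- Max independent set = Total vertices - Min vertex cover
- Max independent set = 10 - 4 = 6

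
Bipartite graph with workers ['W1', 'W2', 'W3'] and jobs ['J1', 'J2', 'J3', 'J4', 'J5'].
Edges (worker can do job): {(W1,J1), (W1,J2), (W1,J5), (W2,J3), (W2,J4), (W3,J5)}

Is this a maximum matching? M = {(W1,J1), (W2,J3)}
No, size 2 is not maximum

Proposed matching has size 2.
Maximum matching size for this graph: 3.

This is NOT maximum - can be improved to size 3.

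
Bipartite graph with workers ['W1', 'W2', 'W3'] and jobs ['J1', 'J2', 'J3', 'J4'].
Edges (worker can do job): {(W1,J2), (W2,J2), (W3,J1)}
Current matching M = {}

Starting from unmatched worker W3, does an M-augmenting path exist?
Yes: W3 → J1

An M-augmenting path alternates non-matching / matching edges, starting and ending at unmatched vertices.
Path: W3 → J1
(J1 is unmatched in M, so the path is augmenting.)
Flipping edges along this path would increase |M| from 0 to 1.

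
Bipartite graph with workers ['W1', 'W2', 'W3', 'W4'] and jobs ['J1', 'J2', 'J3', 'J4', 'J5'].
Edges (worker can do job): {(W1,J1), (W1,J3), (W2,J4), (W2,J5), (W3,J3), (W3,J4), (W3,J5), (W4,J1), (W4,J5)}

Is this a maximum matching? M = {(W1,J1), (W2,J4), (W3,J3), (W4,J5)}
Yes, size 4 is maximum

Proposed matching has size 4.
Maximum matching size for this graph: 4.

This is a maximum matching.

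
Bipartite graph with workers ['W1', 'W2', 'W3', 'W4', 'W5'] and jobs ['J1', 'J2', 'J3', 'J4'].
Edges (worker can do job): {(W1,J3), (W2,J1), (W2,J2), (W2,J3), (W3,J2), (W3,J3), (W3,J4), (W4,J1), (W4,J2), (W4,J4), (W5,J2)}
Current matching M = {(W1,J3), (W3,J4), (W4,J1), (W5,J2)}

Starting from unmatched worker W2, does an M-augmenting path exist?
No augmenting path from W2

Alternating search from W2 reaches jobs: {J1, J2, J3, J4}.
Every reachable job is already matched in M, and following those matched edges back to workers exposes no further unvisited jobs.
No M-augmenting path from W2 exists.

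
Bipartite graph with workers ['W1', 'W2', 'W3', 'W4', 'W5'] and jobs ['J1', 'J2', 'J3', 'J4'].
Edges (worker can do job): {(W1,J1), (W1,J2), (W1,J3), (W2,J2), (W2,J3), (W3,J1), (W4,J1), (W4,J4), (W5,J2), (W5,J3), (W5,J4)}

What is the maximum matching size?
Maximum matching size = 4

Maximum matching: {(W1,J2), (W3,J1), (W4,J4), (W5,J3)}
Size: 4

This assigns 4 workers to 4 distinct jobs.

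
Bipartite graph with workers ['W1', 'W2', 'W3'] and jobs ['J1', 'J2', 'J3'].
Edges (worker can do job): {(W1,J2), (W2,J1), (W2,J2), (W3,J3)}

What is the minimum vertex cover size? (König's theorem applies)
Minimum vertex cover size = 3

By König's theorem: in bipartite graphs,
min vertex cover = max matching = 3

Maximum matching has size 3, so minimum vertex cover also has size 3.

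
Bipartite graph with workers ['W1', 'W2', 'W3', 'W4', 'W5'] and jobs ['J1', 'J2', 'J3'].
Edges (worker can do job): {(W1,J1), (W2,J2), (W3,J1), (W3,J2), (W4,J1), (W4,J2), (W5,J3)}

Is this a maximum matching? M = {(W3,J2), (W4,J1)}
No, size 2 is not maximum

Proposed matching has size 2.
Maximum matching size for this graph: 3.

This is NOT maximum - can be improved to size 3.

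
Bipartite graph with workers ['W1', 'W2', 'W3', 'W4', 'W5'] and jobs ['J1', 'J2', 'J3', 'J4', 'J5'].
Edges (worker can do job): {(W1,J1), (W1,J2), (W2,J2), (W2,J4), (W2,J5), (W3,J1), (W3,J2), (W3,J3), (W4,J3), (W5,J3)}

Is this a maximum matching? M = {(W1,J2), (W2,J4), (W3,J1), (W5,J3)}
Yes, size 4 is maximum

Proposed matching has size 4.
Maximum matching size for this graph: 4.

This is a maximum matching.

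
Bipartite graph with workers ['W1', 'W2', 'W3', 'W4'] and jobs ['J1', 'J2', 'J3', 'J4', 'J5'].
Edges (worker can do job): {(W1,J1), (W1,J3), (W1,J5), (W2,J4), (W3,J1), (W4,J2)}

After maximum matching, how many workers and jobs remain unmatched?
Unmatched: 0 workers, 1 jobs

Maximum matching size: 4
Workers: 4 total, 4 matched, 0 unmatched
Jobs: 5 total, 4 matched, 1 unmatched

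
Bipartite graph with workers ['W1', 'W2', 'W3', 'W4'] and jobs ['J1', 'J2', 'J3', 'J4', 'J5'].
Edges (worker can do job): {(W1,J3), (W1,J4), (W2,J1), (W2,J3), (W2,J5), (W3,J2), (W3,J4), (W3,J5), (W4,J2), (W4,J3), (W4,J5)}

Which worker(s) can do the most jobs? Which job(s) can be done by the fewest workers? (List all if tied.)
Most versatile: W2, W3, W4 (3 jobs); Least covered: J1 (1 workers)

Worker degrees (jobs they can do): W1:2, W2:3, W3:3, W4:3
Job degrees (workers who can do it): J1:1, J2:2, J3:3, J4:2, J5:3

Maximum worker degree is 3, achieved by: W2, W3, W4
Minimum job degree is 1, achieved by: J1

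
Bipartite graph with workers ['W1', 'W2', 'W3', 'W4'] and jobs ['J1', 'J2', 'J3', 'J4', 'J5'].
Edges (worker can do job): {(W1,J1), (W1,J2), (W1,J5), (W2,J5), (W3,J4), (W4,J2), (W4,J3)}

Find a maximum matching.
Matching: {(W1,J1), (W2,J5), (W3,J4), (W4,J2)}

Maximum matching (size 4):
  W1 → J1
  W2 → J5
  W3 → J4
  W4 → J2

Each worker is assigned to at most one job, and each job to at most one worker.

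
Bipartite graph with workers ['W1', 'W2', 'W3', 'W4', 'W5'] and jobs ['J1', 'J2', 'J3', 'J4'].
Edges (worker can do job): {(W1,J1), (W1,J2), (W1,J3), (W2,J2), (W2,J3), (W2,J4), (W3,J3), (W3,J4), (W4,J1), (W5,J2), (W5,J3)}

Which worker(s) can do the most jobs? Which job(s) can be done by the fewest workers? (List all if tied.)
Most versatile: W1, W2 (3 jobs); Least covered: J1, J4 (2 workers)

Worker degrees (jobs they can do): W1:3, W2:3, W3:2, W4:1, W5:2
Job degrees (workers who can do it): J1:2, J2:3, J3:4, J4:2

Maximum worker degree is 3, achieved by: W1, W2
Minimum job degree is 2, achieved by: J1, J4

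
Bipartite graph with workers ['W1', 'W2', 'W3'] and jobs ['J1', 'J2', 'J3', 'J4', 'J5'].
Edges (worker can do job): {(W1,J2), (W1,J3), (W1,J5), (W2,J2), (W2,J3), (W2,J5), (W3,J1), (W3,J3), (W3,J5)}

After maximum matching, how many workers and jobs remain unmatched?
Unmatched: 0 workers, 2 jobs

Maximum matching size: 3
Workers: 3 total, 3 matched, 0 unmatched
Jobs: 5 total, 3 matched, 2 unmatched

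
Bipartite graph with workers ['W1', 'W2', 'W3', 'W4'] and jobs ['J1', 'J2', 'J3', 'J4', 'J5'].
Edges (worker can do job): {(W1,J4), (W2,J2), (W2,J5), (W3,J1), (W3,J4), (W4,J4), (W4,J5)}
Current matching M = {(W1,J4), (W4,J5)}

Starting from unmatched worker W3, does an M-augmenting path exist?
Yes: W3 → J1

An M-augmenting path alternates non-matching / matching edges, starting and ending at unmatched vertices.
Path: W3 → J1
(J1 is unmatched in M, so the path is augmenting.)
Flipping edges along this path would increase |M| from 2 to 3.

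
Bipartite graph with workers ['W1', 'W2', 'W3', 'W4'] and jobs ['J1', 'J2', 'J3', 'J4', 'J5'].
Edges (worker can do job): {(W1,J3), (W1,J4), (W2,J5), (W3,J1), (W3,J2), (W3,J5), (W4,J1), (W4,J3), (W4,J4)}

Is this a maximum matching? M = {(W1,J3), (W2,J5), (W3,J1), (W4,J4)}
Yes, size 4 is maximum

Proposed matching has size 4.
Maximum matching size for this graph: 4.

This is a maximum matching.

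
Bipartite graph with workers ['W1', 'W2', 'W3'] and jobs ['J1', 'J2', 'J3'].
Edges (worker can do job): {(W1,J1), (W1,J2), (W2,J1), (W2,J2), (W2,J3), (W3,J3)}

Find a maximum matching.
Matching: {(W1,J2), (W2,J1), (W3,J3)}

Maximum matching (size 3):
  W1 → J2
  W2 → J1
  W3 → J3

Each worker is assigned to at most one job, and each job to at most one worker.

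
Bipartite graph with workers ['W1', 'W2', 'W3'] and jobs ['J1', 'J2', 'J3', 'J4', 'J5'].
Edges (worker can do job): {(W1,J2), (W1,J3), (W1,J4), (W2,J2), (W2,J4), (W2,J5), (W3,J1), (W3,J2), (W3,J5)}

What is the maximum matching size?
Maximum matching size = 3

Maximum matching: {(W1,J3), (W2,J2), (W3,J1)}
Size: 3

This assigns 3 workers to 3 distinct jobs.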